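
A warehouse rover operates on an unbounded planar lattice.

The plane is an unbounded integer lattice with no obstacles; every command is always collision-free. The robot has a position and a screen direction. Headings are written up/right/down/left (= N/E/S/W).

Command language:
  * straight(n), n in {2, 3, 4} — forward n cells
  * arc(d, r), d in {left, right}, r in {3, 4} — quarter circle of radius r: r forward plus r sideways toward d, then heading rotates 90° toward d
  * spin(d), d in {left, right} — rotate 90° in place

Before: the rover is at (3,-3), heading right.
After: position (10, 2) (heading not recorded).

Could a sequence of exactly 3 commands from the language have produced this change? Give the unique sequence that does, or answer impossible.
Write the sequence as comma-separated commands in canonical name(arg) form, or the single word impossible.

key: order matters: swapping straight(4) and straight(2) lands elsewhere
start: at (3,-3), heading right
[1] after straight(4): at (7,-3), heading right
[2] after arc(left, 3): at (10,0), heading up
[3] after straight(2): at (10,2), heading up
uniquely the one of 729 3-step routes that fits.

straight(4), arc(left, 3), straight(2)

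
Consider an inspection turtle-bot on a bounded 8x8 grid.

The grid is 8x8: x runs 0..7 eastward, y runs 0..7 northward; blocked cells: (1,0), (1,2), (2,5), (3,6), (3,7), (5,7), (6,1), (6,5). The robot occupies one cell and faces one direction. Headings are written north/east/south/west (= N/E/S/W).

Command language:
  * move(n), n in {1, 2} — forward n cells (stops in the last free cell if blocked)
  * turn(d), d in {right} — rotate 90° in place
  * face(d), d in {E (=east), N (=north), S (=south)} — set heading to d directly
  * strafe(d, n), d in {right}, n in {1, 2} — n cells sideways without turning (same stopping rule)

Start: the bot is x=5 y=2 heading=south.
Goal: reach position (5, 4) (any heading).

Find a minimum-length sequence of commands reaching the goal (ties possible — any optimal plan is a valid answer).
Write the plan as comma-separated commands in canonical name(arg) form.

face(N), move(2)

begin: x=5 y=2 heading=south
t=1 face(N) ⇒ x=5 y=2 heading=north
t=2 move(2) ⇒ x=5 y=4 heading=north
minimal: 2 command(s), checked below 2.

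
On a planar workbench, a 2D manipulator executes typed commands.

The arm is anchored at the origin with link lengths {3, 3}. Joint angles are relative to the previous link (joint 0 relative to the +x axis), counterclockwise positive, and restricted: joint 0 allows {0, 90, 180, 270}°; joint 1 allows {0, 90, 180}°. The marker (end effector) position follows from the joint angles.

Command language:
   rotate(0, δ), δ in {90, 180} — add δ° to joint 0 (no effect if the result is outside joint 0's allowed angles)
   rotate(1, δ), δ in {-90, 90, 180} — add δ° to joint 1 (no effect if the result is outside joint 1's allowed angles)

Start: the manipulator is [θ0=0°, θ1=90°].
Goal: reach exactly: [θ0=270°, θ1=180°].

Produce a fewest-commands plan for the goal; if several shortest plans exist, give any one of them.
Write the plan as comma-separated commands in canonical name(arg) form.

initial: [θ0=0°, θ1=90°]
step 1 (rotate(1, 90)): [θ0=0°, θ1=180°]
step 2 (rotate(0, 90)): [θ0=90°, θ1=180°]
step 3 (rotate(0, 180)): [θ0=270°, θ1=180°]
minimal: 3 command(s), checked below 3.

rotate(1, 90), rotate(0, 90), rotate(0, 180)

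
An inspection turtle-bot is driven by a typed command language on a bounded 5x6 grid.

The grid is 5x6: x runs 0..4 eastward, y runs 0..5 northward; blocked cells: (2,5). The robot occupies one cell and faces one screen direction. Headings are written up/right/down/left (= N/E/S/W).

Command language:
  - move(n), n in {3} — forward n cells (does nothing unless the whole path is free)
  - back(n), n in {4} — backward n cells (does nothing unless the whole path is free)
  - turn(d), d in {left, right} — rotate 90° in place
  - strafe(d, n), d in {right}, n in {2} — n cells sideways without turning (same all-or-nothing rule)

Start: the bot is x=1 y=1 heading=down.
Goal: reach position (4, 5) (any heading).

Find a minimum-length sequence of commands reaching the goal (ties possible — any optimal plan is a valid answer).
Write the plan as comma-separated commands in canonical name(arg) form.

turn(left), move(3), turn(right), back(4)

begin: x=1 y=1 heading=down
step 1 (turn(left)): x=1 y=1 heading=right
step 2 (move(3)): x=4 y=1 heading=right
step 3 (turn(right)): x=4 y=1 heading=down
step 4 (back(4)): x=4 y=5 heading=down
nothing shorter than 4 reaches the goal.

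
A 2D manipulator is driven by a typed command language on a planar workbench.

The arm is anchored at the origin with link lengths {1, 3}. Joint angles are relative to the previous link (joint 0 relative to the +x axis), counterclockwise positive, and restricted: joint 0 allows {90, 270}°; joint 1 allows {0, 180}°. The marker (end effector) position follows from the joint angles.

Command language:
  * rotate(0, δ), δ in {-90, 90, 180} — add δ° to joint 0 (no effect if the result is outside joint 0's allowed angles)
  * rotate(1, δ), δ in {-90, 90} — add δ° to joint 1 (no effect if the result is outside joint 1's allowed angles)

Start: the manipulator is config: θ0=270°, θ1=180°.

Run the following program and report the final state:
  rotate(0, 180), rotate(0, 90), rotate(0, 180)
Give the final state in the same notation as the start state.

start: config: θ0=270°, θ1=180°
step 1 (rotate(0, 180)): config: θ0=90°, θ1=180°
step 2 (rotate(0, 90)): config: θ0=90°, θ1=180°
step 3 (rotate(0, 180)): config: θ0=270°, θ1=180°

config: θ0=270°, θ1=180°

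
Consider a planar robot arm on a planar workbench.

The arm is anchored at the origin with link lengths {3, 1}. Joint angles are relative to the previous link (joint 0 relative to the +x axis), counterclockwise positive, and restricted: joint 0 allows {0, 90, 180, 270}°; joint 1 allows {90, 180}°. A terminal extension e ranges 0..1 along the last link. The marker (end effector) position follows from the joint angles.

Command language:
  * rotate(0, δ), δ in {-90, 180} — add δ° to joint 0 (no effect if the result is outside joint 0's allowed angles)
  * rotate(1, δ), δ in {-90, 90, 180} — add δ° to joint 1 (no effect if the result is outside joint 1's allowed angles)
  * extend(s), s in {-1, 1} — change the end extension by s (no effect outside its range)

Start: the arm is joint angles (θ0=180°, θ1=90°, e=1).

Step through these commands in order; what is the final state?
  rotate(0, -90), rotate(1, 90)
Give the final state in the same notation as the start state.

joint angles (θ0=90°, θ1=180°, e=1)

initial: joint angles (θ0=180°, θ1=90°, e=1)
step 1 (rotate(0, -90)): joint angles (θ0=90°, θ1=90°, e=1)
step 2 (rotate(1, 90)): joint angles (θ0=90°, θ1=180°, e=1)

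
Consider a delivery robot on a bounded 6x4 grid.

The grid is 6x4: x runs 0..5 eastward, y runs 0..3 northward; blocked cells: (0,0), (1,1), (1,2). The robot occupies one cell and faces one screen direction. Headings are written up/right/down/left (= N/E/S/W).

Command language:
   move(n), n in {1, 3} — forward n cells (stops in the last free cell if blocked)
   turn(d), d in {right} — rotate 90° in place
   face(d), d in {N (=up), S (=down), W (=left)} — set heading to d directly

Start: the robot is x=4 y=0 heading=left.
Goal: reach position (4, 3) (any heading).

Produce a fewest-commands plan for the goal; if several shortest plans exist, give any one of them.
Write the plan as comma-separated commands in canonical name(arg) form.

turn(right), move(3)

initial: x=4 y=0 heading=left
step 1 (turn(right)): x=4 y=0 heading=up
step 2 (move(3)): x=4 y=3 heading=up
no 1-step plan works, so 2 is optimal.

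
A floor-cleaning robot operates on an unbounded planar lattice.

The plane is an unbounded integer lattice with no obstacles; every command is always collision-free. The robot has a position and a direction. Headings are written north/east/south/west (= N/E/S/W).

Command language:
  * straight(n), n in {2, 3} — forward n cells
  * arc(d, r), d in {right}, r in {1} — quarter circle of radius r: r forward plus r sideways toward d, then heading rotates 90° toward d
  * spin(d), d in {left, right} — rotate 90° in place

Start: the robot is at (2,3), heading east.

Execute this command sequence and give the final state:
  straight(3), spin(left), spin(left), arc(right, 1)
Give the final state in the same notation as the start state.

at (4,4), heading north

start: at (2,3), heading east
[1] after straight(3): at (5,3), heading east
[2] after spin(left): at (5,3), heading north
[3] after spin(left): at (5,3), heading west
[4] after arc(right, 1): at (4,4), heading north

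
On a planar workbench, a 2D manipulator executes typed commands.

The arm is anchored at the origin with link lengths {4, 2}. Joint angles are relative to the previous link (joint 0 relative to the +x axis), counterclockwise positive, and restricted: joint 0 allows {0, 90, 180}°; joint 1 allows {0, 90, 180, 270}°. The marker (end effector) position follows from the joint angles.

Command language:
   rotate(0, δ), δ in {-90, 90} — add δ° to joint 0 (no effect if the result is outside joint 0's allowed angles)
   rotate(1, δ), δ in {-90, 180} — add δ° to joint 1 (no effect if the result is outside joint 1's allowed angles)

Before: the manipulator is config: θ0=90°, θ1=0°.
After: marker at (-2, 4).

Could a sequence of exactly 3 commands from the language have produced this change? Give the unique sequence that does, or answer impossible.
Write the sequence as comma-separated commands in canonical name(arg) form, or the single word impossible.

rotate(1, -90), rotate(1, -90), rotate(1, -90)

begin: config: θ0=90°, θ1=0°
t=1 rotate(1, -90) ⇒ config: θ0=90°, θ1=270°
t=2 rotate(1, -90) ⇒ config: θ0=90°, θ1=180°
t=3 rotate(1, -90) ⇒ config: θ0=90°, θ1=90°
no rival 3-sequence matches.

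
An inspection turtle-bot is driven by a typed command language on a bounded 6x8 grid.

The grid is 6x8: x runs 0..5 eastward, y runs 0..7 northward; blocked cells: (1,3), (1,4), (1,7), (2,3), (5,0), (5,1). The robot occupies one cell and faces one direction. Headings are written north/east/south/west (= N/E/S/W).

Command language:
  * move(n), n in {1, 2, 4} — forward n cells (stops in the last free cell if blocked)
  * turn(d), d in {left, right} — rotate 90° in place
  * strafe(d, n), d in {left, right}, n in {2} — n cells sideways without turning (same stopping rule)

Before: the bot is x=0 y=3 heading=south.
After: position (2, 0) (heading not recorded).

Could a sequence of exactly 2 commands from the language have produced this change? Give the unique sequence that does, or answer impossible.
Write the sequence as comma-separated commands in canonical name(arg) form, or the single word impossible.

move(4), strafe(left, 2)

key: move(4) runs into the grid edge before its full distance
from: x=0 y=3 heading=south
1. move(4) → x=0 y=0 heading=south
2. strafe(left, 2) → x=2 y=0 heading=south
no rival 2-sequence matches.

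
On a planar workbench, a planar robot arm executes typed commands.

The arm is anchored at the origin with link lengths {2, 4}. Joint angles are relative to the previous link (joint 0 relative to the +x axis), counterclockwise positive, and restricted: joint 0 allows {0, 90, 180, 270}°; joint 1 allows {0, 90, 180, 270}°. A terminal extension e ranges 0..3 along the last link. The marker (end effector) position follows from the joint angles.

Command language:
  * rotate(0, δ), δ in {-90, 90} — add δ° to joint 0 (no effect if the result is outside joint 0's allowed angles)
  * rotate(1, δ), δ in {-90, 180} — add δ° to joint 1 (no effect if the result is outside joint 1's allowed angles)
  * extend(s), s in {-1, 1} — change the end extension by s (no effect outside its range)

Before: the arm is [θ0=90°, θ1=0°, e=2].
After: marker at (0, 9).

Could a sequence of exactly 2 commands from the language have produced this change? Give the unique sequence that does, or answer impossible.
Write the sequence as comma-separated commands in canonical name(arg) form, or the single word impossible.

start: [θ0=90°, θ1=0°, e=2]
[1] after extend(1): [θ0=90°, θ1=0°, e=3]
[2] after extend(1): [θ0=90°, θ1=0°, e=3]
uniquely the one of 36 2-step routes that fits.

extend(1), extend(1)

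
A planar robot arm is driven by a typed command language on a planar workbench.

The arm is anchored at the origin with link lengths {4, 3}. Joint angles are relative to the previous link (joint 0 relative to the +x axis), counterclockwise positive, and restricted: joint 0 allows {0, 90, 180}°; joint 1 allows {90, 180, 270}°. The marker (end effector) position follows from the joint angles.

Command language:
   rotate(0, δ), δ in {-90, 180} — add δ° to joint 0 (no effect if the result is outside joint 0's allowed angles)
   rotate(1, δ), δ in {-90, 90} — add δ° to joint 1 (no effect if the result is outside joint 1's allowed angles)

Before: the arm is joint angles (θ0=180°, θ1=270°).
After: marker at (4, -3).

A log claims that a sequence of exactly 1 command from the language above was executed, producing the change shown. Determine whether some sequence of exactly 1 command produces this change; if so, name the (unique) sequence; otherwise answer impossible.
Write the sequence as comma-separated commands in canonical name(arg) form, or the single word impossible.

rotate(0, 180)

initial: joint angles (θ0=180°, θ1=270°)
step 1 (rotate(0, 180)): joint angles (θ0=0°, θ1=270°)
no other 1-command option fits: unique.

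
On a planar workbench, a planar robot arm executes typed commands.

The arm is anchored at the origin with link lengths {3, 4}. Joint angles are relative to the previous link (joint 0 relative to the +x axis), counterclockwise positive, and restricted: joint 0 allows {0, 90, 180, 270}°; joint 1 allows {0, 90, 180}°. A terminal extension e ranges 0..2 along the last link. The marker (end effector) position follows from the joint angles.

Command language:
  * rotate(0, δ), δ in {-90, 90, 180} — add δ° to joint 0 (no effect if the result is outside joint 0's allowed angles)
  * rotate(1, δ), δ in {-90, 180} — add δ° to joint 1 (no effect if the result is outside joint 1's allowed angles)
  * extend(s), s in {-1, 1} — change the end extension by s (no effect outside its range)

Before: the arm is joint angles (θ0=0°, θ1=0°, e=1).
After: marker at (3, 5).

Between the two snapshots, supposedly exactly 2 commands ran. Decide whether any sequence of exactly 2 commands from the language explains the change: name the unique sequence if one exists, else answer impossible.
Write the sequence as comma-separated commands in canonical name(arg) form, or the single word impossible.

key: running rotate(1, -90) before rotate(1, 180) would end elsewhere — order is forced
start: joint angles (θ0=0°, θ1=0°, e=1)
step 1 (rotate(1, 180)): joint angles (θ0=0°, θ1=180°, e=1)
step 2 (rotate(1, -90)): joint angles (θ0=0°, θ1=90°, e=1)
no rival 2-sequence matches.

rotate(1, 180), rotate(1, -90)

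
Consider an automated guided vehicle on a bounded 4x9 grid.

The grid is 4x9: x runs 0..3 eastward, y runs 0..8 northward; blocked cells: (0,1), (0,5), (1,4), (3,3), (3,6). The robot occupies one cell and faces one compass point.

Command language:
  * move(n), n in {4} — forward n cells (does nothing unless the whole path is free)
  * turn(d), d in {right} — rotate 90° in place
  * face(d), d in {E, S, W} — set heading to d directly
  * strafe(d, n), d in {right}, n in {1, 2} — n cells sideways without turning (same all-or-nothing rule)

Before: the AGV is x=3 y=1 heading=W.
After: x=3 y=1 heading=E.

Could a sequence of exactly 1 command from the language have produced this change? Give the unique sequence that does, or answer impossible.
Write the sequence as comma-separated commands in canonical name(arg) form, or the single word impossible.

face(E)

key: (3,1) unchanged — the single command moves nothing
start: x=3 y=1 heading=W
step 1 (face(E)): x=3 y=1 heading=E
uniquely the one of 7 1-step routes that fits.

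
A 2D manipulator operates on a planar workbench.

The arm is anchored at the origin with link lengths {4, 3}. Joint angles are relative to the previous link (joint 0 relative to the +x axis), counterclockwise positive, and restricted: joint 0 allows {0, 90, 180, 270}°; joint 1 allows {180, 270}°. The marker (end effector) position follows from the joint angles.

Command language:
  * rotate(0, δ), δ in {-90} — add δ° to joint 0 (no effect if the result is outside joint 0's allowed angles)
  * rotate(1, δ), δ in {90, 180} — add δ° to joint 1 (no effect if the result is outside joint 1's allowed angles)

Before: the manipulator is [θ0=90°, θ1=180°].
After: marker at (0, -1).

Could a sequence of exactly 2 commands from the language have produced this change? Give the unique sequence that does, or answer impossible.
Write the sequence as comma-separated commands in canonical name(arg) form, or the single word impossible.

rotate(0, -90), rotate(0, -90)

t0: [θ0=90°, θ1=180°]
step 1 (rotate(0, -90)): [θ0=0°, θ1=180°]
step 2 (rotate(0, -90)): [θ0=270°, θ1=180°]
no other 2-command option fits: unique.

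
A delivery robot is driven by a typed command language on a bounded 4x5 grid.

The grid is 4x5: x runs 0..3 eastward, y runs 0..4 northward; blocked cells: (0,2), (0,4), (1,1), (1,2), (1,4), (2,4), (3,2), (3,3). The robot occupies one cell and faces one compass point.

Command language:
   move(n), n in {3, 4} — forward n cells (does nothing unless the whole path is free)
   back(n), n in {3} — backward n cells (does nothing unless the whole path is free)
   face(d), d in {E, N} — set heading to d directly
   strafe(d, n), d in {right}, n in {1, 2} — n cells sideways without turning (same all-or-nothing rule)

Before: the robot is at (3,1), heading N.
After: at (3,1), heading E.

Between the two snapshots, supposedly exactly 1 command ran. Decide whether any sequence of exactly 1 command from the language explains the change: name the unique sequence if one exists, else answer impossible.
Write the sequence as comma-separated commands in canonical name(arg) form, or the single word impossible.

face(E)

key: (3,1) unchanged — the single command moves nothing
from: at (3,1), heading N
step 1 (face(E)): at (3,1), heading E
no other 1-command option fits: unique.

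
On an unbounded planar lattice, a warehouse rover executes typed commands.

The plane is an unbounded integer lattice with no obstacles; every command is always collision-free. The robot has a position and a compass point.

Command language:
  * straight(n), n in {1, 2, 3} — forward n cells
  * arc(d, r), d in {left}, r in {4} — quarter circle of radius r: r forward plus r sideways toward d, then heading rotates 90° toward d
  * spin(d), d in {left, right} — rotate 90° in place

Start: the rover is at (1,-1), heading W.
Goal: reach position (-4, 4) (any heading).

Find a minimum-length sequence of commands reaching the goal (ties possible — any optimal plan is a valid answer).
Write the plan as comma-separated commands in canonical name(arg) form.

spin(right), straight(1), arc(left, 4), straight(1)

begin: at (1,-1), heading W
t=1 spin(right) ⇒ at (1,-1), heading N
t=2 straight(1) ⇒ at (1,0), heading N
t=3 arc(left, 4) ⇒ at (-3,4), heading W
t=4 straight(1) ⇒ at (-4,4), heading W
shorter routes all fall short; 4 is best.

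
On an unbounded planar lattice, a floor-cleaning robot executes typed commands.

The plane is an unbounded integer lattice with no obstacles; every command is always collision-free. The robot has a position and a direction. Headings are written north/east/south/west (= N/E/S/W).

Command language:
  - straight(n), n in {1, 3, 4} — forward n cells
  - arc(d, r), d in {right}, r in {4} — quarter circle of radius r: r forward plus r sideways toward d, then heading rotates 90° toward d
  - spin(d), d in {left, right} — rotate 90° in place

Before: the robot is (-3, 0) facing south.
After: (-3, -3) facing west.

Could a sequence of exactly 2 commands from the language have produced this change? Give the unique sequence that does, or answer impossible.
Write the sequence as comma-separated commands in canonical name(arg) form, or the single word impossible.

straight(3), spin(right)

key: running spin(right) before straight(3) would end elsewhere — order is forced
t0: (-3, 0) facing south
t=1 straight(3) ⇒ (-3, -3) facing south
t=2 spin(right) ⇒ (-3, -3) facing west
no other 2-command option fits: unique.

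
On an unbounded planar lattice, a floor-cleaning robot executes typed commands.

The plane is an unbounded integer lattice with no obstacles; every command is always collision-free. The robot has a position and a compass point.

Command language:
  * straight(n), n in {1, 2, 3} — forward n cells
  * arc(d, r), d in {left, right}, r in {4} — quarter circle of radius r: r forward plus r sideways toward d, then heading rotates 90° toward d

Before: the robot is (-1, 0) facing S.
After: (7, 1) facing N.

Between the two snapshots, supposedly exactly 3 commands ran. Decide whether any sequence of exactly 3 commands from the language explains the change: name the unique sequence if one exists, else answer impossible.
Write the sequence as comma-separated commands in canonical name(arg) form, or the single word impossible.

arc(left, 4), arc(left, 4), straight(1)

key: running straight(1) before arc(left, 4) would end elsewhere — order is forced
start: (-1, 0) facing S
step 1 (arc(left, 4)): (3, -4) facing E
step 2 (arc(left, 4)): (7, 0) facing N
step 3 (straight(1)): (7, 1) facing N
no other 3-command option fits: unique.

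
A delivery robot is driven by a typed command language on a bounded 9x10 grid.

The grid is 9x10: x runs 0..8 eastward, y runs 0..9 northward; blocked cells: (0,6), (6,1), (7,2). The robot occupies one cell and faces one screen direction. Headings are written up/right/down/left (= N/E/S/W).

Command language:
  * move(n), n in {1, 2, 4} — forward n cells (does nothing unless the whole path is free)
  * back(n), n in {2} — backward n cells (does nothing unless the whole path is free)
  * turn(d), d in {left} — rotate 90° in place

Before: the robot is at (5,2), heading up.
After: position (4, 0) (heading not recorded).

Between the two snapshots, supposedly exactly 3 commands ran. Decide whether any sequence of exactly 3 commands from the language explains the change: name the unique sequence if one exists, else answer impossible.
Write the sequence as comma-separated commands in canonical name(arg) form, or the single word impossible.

key: running move(1) before back(2) would end elsewhere — order is forced
t0: at (5,2), heading up
1. back(2) → at (5,0), heading up
2. turn(left) → at (5,0), heading left
3. move(1) → at (4,0), heading left
no other 3-command option fits: unique.

back(2), turn(left), move(1)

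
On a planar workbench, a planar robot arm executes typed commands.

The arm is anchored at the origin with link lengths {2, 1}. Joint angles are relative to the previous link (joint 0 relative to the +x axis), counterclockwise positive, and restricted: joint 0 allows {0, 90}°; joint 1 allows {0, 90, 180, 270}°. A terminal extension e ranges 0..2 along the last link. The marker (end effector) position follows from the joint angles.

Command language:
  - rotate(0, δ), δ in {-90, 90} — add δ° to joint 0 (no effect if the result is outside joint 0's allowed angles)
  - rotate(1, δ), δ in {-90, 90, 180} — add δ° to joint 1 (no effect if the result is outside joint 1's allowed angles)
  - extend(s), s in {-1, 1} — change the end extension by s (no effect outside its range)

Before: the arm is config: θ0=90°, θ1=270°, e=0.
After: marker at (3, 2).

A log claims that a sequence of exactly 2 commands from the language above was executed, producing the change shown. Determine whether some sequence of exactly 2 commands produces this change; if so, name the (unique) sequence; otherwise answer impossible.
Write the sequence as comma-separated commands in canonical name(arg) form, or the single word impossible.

t0: config: θ0=90°, θ1=270°, e=0
step 1 (extend(1)): config: θ0=90°, θ1=270°, e=1
step 2 (extend(1)): config: θ0=90°, θ1=270°, e=2
no rival 2-sequence matches.

extend(1), extend(1)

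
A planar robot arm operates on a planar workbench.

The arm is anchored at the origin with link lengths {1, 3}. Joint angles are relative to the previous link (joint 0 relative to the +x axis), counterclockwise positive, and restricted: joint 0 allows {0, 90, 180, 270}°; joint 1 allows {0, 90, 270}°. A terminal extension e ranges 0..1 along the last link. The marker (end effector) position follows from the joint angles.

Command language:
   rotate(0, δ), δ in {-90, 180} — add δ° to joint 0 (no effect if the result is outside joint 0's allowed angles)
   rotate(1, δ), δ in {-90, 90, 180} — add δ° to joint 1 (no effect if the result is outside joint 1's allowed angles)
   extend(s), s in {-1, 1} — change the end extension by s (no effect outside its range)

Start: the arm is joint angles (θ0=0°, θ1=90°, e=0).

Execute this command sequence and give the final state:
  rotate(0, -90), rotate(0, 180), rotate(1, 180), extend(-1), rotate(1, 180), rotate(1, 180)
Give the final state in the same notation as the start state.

t0: joint angles (θ0=0°, θ1=90°, e=0)
t=1 rotate(0, -90) ⇒ joint angles (θ0=270°, θ1=90°, e=0)
t=2 rotate(0, 180) ⇒ joint angles (θ0=90°, θ1=90°, e=0)
t=3 rotate(1, 180) ⇒ joint angles (θ0=90°, θ1=270°, e=0)
t=4 extend(-1) ⇒ joint angles (θ0=90°, θ1=270°, e=0)
t=5 rotate(1, 180) ⇒ joint angles (θ0=90°, θ1=90°, e=0)
t=6 rotate(1, 180) ⇒ joint angles (θ0=90°, θ1=270°, e=0)

joint angles (θ0=90°, θ1=270°, e=0)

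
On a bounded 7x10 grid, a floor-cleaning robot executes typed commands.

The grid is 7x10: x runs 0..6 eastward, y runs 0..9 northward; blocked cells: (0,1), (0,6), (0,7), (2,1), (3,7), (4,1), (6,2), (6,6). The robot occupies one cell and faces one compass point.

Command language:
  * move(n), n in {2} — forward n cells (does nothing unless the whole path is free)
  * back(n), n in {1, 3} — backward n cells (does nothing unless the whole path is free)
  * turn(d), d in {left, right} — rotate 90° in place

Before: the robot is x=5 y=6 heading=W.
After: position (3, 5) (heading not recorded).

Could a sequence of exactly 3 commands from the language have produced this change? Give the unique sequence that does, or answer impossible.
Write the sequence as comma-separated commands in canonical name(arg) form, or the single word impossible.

key: running back(1) before move(2) would end elsewhere — order is forced
t0: x=5 y=6 heading=W
[1] after move(2): x=3 y=6 heading=W
[2] after turn(right): x=3 y=6 heading=N
[3] after back(1): x=3 y=5 heading=N
uniquely the one of 125 3-step routes that fits.

move(2), turn(right), back(1)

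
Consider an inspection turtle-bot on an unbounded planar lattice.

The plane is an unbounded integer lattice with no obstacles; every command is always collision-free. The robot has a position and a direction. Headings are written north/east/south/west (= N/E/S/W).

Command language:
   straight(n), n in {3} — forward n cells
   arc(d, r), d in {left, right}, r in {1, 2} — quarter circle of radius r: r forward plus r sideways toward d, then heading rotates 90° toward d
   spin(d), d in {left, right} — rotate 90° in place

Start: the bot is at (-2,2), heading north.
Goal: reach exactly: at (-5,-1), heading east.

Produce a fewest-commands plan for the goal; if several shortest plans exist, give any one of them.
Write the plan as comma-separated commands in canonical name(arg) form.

begin: at (-2,2), heading north
1. arc(left, 1) → at (-3,3), heading west
2. arc(left, 1) → at (-4,2), heading south
3. arc(right, 2) → at (-6,0), heading west
4. spin(left) → at (-6,0), heading south
5. arc(left, 1) → at (-5,-1), heading east
shorter routes all fall short; 5 is best.

arc(left, 1), arc(left, 1), arc(right, 2), spin(left), arc(left, 1)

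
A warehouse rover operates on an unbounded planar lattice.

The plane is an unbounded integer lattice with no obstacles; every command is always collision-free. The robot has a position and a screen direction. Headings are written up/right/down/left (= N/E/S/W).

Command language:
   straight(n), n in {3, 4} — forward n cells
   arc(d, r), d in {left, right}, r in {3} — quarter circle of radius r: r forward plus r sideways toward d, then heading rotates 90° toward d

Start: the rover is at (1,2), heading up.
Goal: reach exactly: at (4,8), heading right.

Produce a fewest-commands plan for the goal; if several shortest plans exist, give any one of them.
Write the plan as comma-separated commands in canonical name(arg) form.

initial: at (1,2), heading up
t=1 straight(3) ⇒ at (1,5), heading up
t=2 arc(right, 3) ⇒ at (4,8), heading right
shorter routes all fall short; 2 is best.

straight(3), arc(right, 3)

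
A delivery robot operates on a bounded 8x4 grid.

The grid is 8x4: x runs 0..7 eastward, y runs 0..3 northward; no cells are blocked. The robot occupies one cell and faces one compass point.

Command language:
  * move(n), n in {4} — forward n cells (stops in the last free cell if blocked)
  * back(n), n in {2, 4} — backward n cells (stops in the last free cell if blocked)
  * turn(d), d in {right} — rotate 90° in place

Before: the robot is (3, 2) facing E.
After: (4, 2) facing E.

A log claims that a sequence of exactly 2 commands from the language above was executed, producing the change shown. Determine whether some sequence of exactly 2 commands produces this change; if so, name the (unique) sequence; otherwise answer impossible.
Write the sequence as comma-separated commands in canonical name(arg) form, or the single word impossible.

key: running move(4) before back(4) would end elsewhere — order is forced
initial: (3, 2) facing E
t=1 back(4) ⇒ (0, 2) facing E
t=2 move(4) ⇒ (4, 2) facing E
uniquely the one of 16 2-step routes that fits.

back(4), move(4)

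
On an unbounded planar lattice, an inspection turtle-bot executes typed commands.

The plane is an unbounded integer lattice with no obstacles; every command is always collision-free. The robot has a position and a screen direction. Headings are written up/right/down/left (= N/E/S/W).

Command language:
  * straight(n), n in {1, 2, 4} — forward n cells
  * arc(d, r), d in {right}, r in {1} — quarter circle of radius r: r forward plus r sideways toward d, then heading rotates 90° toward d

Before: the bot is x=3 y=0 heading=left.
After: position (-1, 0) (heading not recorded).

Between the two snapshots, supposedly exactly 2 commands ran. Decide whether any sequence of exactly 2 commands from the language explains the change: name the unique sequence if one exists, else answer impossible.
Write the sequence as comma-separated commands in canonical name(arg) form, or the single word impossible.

t0: x=3 y=0 heading=left
t=1 straight(2) ⇒ x=1 y=0 heading=left
t=2 straight(2) ⇒ x=-1 y=0 heading=left
all 16 alternatives checked — unique.

straight(2), straight(2)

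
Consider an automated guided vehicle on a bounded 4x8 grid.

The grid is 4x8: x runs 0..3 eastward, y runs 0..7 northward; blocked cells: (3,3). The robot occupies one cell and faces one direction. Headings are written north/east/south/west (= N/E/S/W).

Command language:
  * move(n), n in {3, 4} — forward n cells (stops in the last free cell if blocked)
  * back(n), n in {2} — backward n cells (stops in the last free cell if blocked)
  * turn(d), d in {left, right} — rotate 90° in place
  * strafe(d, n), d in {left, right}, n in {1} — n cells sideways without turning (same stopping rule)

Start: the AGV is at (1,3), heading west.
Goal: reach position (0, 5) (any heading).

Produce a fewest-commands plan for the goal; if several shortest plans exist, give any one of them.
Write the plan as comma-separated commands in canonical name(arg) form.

move(4), strafe(right, 1), strafe(right, 1)

t0: at (1,3), heading west
step 1 (move(4)): at (0,3), heading west
step 2 (strafe(right, 1)): at (0,4), heading west
step 3 (strafe(right, 1)): at (0,5), heading west
no 2-step plan works, so 3 is optimal.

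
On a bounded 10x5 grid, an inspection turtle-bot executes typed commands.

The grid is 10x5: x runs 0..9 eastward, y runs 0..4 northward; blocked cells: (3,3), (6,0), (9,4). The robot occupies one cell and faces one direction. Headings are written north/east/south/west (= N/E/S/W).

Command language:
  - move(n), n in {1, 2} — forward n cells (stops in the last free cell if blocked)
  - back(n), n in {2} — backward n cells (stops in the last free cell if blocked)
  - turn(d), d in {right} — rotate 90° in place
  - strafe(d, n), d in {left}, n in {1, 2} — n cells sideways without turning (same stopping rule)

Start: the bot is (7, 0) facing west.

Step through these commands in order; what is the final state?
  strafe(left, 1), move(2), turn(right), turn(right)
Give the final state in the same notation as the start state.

(7, 0) facing east

start: (7, 0) facing west
step 1 (strafe(left, 1)): (7, 0) facing west
step 2 (move(2)): (7, 0) facing west
step 3 (turn(right)): (7, 0) facing north
step 4 (turn(right)): (7, 0) facing east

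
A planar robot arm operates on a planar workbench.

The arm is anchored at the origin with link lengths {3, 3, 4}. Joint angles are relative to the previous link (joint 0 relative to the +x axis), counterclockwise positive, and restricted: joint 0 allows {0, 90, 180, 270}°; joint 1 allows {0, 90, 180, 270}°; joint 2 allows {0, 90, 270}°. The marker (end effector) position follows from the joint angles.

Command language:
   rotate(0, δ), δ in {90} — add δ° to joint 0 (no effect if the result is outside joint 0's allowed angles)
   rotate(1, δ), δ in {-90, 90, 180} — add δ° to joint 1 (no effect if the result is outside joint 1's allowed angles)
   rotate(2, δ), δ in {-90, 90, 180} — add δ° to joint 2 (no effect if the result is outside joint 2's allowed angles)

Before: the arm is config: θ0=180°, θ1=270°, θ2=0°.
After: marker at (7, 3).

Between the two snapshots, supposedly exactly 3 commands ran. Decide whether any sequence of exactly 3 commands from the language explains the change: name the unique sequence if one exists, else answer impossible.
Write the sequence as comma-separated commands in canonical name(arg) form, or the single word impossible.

start: config: θ0=180°, θ1=270°, θ2=0°
t=1 rotate(0, 90) ⇒ config: θ0=270°, θ1=270°, θ2=0°
t=2 rotate(0, 90) ⇒ config: θ0=0°, θ1=270°, θ2=0°
t=3 rotate(0, 90) ⇒ config: θ0=90°, θ1=270°, θ2=0°
uniquely the one of 343 3-step routes that fits.

rotate(0, 90), rotate(0, 90), rotate(0, 90)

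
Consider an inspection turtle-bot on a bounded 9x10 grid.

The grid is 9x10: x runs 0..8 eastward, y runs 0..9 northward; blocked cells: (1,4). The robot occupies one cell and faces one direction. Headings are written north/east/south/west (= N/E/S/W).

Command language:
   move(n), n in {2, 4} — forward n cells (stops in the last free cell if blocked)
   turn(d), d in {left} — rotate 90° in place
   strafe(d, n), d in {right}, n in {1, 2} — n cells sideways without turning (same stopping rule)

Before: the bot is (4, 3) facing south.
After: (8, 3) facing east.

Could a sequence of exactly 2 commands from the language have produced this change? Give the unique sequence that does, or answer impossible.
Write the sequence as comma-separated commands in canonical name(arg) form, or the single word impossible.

turn(left), move(4)

key: order matters: swapping turn(left) and move(4) lands elsewhere
from: (4, 3) facing south
[1] after turn(left): (4, 3) facing east
[2] after move(4): (8, 3) facing east
no rival 2-sequence matches.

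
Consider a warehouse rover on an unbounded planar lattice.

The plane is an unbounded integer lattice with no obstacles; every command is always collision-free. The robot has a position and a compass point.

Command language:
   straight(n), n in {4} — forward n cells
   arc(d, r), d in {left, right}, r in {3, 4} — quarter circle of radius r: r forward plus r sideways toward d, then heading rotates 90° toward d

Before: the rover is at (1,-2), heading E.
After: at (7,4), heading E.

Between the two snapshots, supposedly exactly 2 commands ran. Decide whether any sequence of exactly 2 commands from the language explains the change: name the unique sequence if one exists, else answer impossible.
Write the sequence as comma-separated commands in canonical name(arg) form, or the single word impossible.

key: order matters: swapping arc(left, 3) and arc(right, 3) lands elsewhere
initial: at (1,-2), heading E
[1] after arc(left, 3): at (4,1), heading N
[2] after arc(right, 3): at (7,4), heading E
no other 2-command option fits: unique.

arc(left, 3), arc(right, 3)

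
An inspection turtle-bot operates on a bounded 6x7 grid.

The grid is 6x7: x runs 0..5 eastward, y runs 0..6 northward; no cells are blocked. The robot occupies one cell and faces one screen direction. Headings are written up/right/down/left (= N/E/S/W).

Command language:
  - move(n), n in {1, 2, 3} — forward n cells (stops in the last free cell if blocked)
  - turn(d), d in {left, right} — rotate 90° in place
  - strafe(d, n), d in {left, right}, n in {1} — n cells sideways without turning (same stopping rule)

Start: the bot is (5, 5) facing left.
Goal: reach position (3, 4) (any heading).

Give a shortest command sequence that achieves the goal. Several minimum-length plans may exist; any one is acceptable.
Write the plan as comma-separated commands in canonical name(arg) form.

from: (5, 5) facing left
t=1 move(2) ⇒ (3, 5) facing left
t=2 strafe(left, 1) ⇒ (3, 4) facing left
no 1-step plan works, so 2 is optimal.

move(2), strafe(left, 1)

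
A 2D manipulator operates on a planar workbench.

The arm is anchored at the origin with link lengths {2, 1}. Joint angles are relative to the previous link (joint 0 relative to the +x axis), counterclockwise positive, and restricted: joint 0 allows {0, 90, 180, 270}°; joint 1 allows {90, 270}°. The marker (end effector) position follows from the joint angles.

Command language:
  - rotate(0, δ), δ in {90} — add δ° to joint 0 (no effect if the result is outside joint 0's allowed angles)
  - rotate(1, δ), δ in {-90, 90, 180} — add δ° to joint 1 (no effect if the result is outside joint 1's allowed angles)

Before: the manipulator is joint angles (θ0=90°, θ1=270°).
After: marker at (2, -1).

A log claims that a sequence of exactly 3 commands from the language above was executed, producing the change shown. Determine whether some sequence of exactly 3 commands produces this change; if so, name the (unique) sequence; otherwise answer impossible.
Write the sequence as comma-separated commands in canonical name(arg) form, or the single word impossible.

rotate(0, 90), rotate(0, 90), rotate(0, 90)

begin: joint angles (θ0=90°, θ1=270°)
t=1 rotate(0, 90) ⇒ joint angles (θ0=180°, θ1=270°)
t=2 rotate(0, 90) ⇒ joint angles (θ0=270°, θ1=270°)
t=3 rotate(0, 90) ⇒ joint angles (θ0=0°, θ1=270°)
all 64 alternatives checked — unique.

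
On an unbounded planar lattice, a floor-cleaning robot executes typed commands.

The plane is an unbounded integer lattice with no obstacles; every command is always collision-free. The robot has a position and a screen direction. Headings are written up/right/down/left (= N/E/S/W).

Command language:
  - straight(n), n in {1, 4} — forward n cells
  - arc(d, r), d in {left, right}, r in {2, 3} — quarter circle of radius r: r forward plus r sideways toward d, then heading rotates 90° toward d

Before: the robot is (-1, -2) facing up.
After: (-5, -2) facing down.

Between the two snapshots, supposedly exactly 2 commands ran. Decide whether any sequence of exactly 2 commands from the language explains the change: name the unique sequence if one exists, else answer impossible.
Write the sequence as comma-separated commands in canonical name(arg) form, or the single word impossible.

arc(left, 2), arc(left, 2)

key: position moved to (-5,-2) AND the heading swung to S — translation plus rotation needed
initial: (-1, -2) facing up
step 1 (arc(left, 2)): (-3, 0) facing left
step 2 (arc(left, 2)): (-5, -2) facing down
no other 2-command option fits: unique.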